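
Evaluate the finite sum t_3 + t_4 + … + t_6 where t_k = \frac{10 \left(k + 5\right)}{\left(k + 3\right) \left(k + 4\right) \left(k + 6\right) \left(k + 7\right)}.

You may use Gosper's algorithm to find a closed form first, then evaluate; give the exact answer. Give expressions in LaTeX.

Ratio r(k) = (k + 3)*(k + 6)**2/((k + 5)**2*(k + 8)).
Normal form (A,B,C) = (k + 3, k + 8, k**2 + 10*k + 25).
Need (k + 3)·f(k+1) − (k + 7)·f(k) = k**2 + 10*k + 25.
From deg A=1, deg B=1, deg C=2: d=4.
A polynomial solution: f(k) = k*(k + 4)*(k + 5)*(k + 9)/36.
So s_k = (B(k−1)f/C)·t_k = (k*(k + 4)*(k + 7)*(k + 9)/(36*(k + 5)))·t_k = 5*k*(k + 9)/(18*(k**2 + 9*k + 18)).
Δs = 10*(k + 5)/(k**4 + 20*k**3 + 145*k**2 + 450*k + 504), as required.
Telescoping: Σ = s_(7) − s_(3) = 28/117 − (5/27) = 19/351.

Σ = 19/351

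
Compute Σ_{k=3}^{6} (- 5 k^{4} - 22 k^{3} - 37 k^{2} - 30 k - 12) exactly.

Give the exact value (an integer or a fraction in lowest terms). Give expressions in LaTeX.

The ratio is (5*k**4 + 42*k**3 + 133*k**2 + 190*k + 106)/(5*k**4 + 22*k**3 + 37*k**2 + 30*k + 12).
Take A(k)=1, B(k)=1, C(k)=k**4 + 22*k**3/5 + 37*k**2/5 + 6*k + 12/5.
Need (1)·f(k+1) − (1)·f(k) = k**4 + 22*k**3/5 + 37*k**2/5 + 6*k + 12/5.
deg f ≤ 5 (via 0,0,4).
Solve for f: f(k) = k*(k**4 + 3*k**3 + 3*k**2 + 2*k + 3)/5 (degree 5 ≤ 5).
So s_k = (B(k−1)f/C)·t_k = (k*(k**4 + 3*k**3 + 3*k**2 + 2*k + 3)/(5*k**4 + 22*k**3 + 37*k**2 + 30*k + 12))·t_k = k*(-k**4 - 3*k**3 - 3*k**2 - 2*k - 3).
s_(k+1) − s_k = -5*k**4 - 22*k**3 - 37*k**2 - 30*k - 12 = t_k.
Evaluate s at k=7 and k=3: -25158 and -594; difference -24564.

Σ = -24564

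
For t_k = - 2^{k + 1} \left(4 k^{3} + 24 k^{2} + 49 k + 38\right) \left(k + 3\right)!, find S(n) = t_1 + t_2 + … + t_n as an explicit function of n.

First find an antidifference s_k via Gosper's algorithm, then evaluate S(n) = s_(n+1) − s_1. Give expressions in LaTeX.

Ratio r(k) = 2*(4*k**4 + 52*k**3 + 253*k**2 + 551*k + 460)/(4*k**3 + 24*k**2 + 49*k + 38).
A = 2*k + 8, B = 1, C = k**3 + 6*k**2 + 49*k/4 + 19/2.
Set up (2*k + 8)·f(k+1) − (1)·f(k) − (k**3 + 6*k**2 + 49*k/4 + 19/2) = 0.
Bound: deg f ≤ 2.
Solve for f: f(k) = (2*k**2 + k + 2)/4 (degree 2 ≤ 2).
Get s_k = R·t_k = -2**(k + 1)*(2*k**2 + k + 2)*factorial(k + 3) with R(k) = B(k−1)f(k)/C(k) = (2*k**2 + k + 2)/(4*k**3 + 24*k**2 + 49*k + 38).
Check: Δs_k = -2**(k + 1)*(4*k**3 + 24*k**2 + 49*k + 38)*factorial(k + 3). ✓
Telescope: S(n) = s_(n+1) − s_(1) = -2**(n + 2)*(2*n**2 + 5*n + 5)*factorial(n + 4) − (-480) = -8*2**n*n**2*factorial(n + 4) - 20*2**n*n*factorial(n + 4) - 20*2**n*factorial(n + 4) + 480.

S(n) = - 8 \cdot 2^{n} n^{2} \left(n + 4\right)! - 20 \cdot 2^{n} n \left(n + 4\right)! - 20 \cdot 2^{n} \left(n + 4\right)! + 480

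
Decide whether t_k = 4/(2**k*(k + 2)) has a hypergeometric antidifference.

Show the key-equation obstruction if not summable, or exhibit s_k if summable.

Step 1: r(k) = (k + 2)/(2*(k + 3)).
Normal form (A,B,C) = (k/2 + 1, k + 3, 1).
Key eq: (k/2 + 1)·f(k+1) = (k + 2)·f(k) + (1).
d = -1 from the (1,1,0) case.
deg f ≤ -1 is impossible — no certificate.

No — negative degree bound, so no certificate f.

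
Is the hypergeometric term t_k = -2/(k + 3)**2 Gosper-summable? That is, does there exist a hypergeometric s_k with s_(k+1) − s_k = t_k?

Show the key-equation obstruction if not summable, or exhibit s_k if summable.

t_(k+1)/t_k = (k + 3)**2/(k + 4)**2.
Normal form (A,B,C) = (k**2 + 6*k + 9, k**2 + 8*k + 16, 1).
Key eq: (k**2 + 6*k + 9)·f(k+1) = (k**2 + 6*k + 9)·f(k) + (1).
From deg A=2, deg B=2, deg C=0: d=0.
f = c0 ⇒ A·f(k+1) − B(k−1)·f(k) − C = -1. The system {-1 = 0} is inconsistent; no antidifference.

No — the linear system for f has no solution.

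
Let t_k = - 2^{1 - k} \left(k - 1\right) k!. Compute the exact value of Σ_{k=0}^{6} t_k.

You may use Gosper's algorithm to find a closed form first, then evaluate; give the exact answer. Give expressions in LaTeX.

Ratio r(k) = k*(k + 1)/(2*(k - 1)).
Gosper form: A/B · C(k+1)/C(k) with A=k/2 + 1/2, B=1, C=k - 1.
Need (k/2 + 1/2)·f(k+1) − (1)·f(k) = k - 1.
From deg A=1, deg B=0, deg C=1: d=0.
Solving with deg f ≤ 0: f(k) = 2.
R(k) = B(k−1)·f(k)/C(k) = 2/(k - 1); s_k = R·t_k = -2**(2 - k)*factorial(k).
Δs = -2**(1 - k)*(k - 1)*factorial(k), as required.
Evaluate s at k=7 and k=0: -315/2 and -4; difference -307/2.

Σ = -307/2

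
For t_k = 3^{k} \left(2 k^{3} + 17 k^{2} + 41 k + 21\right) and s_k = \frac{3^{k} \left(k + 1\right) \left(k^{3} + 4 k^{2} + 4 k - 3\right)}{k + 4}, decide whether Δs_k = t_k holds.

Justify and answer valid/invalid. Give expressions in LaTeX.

s_(k+1) = 3**(k + 1)*(k**4 + 9*k**3 + 29*k**2 + 36*k + 12)/(k + 5)
s_(k+1) − s_k = 3**k*(2*k**5 + 29*k**4 + 162*k**3 + 415*k**2 + 466*k + 159)/(k**2 + 9*k + 20)
(s_(k+1) − s_k) − t_k = 3**(k + 1)*(-2*k**4 - 24*k**3 - 105*k**2 - 181*k - 87)/(k**2 + 9*k + 20)

Invalid: residual \frac{3^{k + 1} \left(- 2 k^{4} - 24 k^{3} - 105 k^{2} - 181 k - 87\right)}{k^{2} + 9 k + 20} ≠ 0.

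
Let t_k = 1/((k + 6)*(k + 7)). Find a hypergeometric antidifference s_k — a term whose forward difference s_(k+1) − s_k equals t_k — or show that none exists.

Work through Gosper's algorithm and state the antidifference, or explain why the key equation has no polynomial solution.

Step 1: r(k) = (k + 6)/(k + 8).
A = k + 6, B = k + 8, C = 1.
f must satisfy (k + 6)·f(k+1) − (k + 7)·f(k) = 1.
From deg A=1, deg B=1, deg C=0: d=1.
Match coefficients ⇒ f(k) = k/6.
Then R = B(k−1)f/C = k*(k + 7)/6, so s_k = R(k)·t_k = k/(6*(k + 6)).
s_(k+1) − s_k = 1/(k**2 + 13*k + 42) = t_k.

s_k = k/(6*(k + 6))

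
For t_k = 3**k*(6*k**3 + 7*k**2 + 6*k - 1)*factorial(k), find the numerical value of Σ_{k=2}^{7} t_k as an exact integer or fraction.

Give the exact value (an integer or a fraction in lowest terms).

The ratio is 3*(6*k**4 + 31*k**3 + 63*k**2 + 56*k + 18)/(6*k**3 + 7*k**2 + 6*k - 1).
So A=3*k + 3 and B=1, with C=k**3 + 7*k**2/6 + k - 1/6.
Set up (3*k + 3)·f(k+1) − (1)·f(k) − (k**3 + 7*k**2/6 + k - 1/6) = 0.
Bound: deg f ≤ 2.
Match coefficients ⇒ f(k) = (k - 1)*(2*k - 1)/6.
So s_k = (B(k−1)f/C)·t_k = ((k - 1)*(2*k - 1)/(6*k**3 + 7*k**2 + 6*k - 1))·t_k = 3**k*(k - 1)*(2*k - 1)*factorial(k).
Verify: 3**k*(6*k**3 + 7*k**2 + 6*k - 1)*factorial(k) matches t_k.
Sum = s_(8) − s_(2); s_(8) = 27776649600, s_(2) = 54 ⇒ 27776649546.

Σ = 27776649546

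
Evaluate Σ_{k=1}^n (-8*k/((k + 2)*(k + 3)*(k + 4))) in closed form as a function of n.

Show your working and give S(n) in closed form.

S(n) = 4*n*(-n - 1)/(3*(n**2 + 7*n + 12))

Step 1: r(k) = (k + 1)*(k + 2)/(k*(k + 5)).
So A=k + 2 and B=k + 5, with C=k.
Key eq: (k + 2)·f(k+1) = (k + 4)·f(k) + (k).
deg f ≤ 2 (via 1,1,1).
Solve for f: f(k) = k*(k - 1)/6 (degree 2 ≤ 2).
R(k) = B(k−1)·f(k)/C(k) = (k - 1)*(k + 4)/6; s_k = R·t_k = 4*k*(1 - k)/(3*(k + 2)*(k + 3)).
s_(k+1) − s_k = -8*k/(k**3 + 9*k**2 + 26*k + 24) = t_k.
Σ_(k=1)^n t_k = s_(n+1) − s_(1) = (4*n*(-n - 1)/(3*(n**2 + 7*n + 12))) − (0), i.e. 4*n*(-n - 1)/(3*(n**2 + 7*n + 12)).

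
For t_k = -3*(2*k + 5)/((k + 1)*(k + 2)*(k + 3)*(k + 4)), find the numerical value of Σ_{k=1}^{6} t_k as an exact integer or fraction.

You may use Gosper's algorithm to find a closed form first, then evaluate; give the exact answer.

t_(k+1)/t_k = (k + 1)*(2*k + 7)/((k + 5)*(2*k + 5)).
Normal form (A,B,C) = (k + 1, k + 5, k + 5/2).
Key eq: (k + 1)·f(k+1) = (k + 4)·f(k) + (k + 5/2).
From deg A=1, deg B=1, deg C=1: d=3.
Coefficient equations give f(k) = k*(k + 2)*(k + 4)/6.
So s_k = (B(k−1)f/C)·t_k = (k*(k + 2)*(k + 4)**2/(3*(2*k + 5)))·t_k = k*(-k - 4)/(k**2 + 4*k + 3).
Check: Δs_k = 3*(-2*k - 5)/(k**4 + 10*k**3 + 35*k**2 + 50*k + 24). ✓
Sum = s_(7) − s_(1); s_(7) = -77/80, s_(1) = -5/8 ⇒ -27/80.

Σ = -27/80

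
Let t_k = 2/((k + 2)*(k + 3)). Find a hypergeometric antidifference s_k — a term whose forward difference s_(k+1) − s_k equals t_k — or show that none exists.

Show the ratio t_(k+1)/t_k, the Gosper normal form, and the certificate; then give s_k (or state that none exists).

Compute t_(k+1)/t_k: get (k + 2)/(k + 4).
Gosper form: A/B · C(k+1)/C(k) with A=k + 2, B=k + 4, C=1.
Set up (k + 2)·f(k+1) − (k + 3)·f(k) − (1) = 0.
deg f ≤ 1 (via 1,1,0).
Solve for f: f(k) = k/2 (degree 1 ≤ 1).
R(k) = B(k−1)·f(k)/C(k) = k*(k + 3)/2; s_k = R·t_k = k/(k + 2).
Check: Δs_k = 2/(k**2 + 5*k + 6). ✓

s_k = k/(k + 2)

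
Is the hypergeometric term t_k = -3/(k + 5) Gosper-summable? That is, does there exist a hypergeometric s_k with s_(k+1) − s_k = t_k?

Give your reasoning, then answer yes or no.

No — key equation has no polynomial f.

t_(k+1)/t_k = (k + 5)/(k + 6).
Normal form (A,B,C) = (k + 5, k + 6, 1).
f must satisfy (k + 5)·f(k+1) − (k + 5)·f(k) = 1.
deg f ≤ 0 (via 1,1,0).
Put f(k) = c0: A·f(k+1) − B(k−1)·f(k) − C = -1; need -1 = 0 — inconsistent ⇒ no f, not summable.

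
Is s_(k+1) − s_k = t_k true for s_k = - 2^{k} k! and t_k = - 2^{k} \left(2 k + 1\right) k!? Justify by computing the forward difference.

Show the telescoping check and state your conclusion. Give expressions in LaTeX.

Valid — Δs_k = t_k.

s_(k+1) = -2**(k + 1)*factorial(k + 1)
s_(k+1) − s_k = -2**k*(2*k + 1)*factorial(k)
(s_(k+1) − s_k) − t_k = 0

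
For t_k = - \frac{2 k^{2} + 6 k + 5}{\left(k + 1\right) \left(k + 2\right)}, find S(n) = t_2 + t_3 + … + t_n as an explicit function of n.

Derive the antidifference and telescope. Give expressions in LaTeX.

t_(k+1)/t_k = (k + 1)*(6*k + 2*(k + 1)**2 + 11)/((k + 3)*(2*k**2 + 6*k + 5)).
Take A(k)=k + 1, B(k)=k + 3, C(k)=k**2 + 3*k + 5/2.
Solve (k + 1)·f(k+1) − (k + 2)·f(k) = k**2 + 3*k + 5/2.
From deg A=1, deg B=1, deg C=2: d=2.
Solve for f: f(k) = k*(2*k + 3)/2 (degree 2 ≤ 2).
R(k) = B(k−1)·f(k)/C(k) = k*(k + 2)*(2*k + 3)/(2*k**2 + 6*k + 5); s_k = R·t_k = k*(-2*k - 3)/(k + 1).
Δs = (-2*k**2 - 6*k - 5)/(k**2 + 3*k + 2), as required.
Σ_(k=2)^n t_k = s_(n+1) − s_(2) = ((-2*n**2 - 7*n - 5)/(n + 2)) − (-14/3), i.e. (-6*n**2 - 7*n + 13)/(3*(n + 2)).

S(n) = \frac{- 6 n^{2} - 7 n + 13}{3 \left(n + 2\right)}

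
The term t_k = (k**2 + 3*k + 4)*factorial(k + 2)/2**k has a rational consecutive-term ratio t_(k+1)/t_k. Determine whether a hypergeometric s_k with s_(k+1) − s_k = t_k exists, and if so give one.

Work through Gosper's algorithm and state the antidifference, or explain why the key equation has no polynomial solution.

The ratio is (k + 3)*(3*k + (k + 1)**2 + 7)/(2*(k**2 + 3*k + 4)).
Factor: A=k/2 + 3/2; B=1; C=k**2 + 3*k + 4.
Need (k/2 + 3/2)·f(k+1) − (1)·f(k) = k**2 + 3*k + 4.
d = 1 from the (1,0,2) case.
Solving with deg f ≤ 1: f(k) = 2*(k + 1).
Get s_k = R·t_k = 2**(1 - k)*(k + 1)*factorial(k + 2) with R(k) = B(k−1)f(k)/C(k) = 2*(k + 1)/(k**2 + 3*k + 4).
Δs = (k**2 + 3*k + 4)*factorial(k + 2)/2**k, as required.

s_k = 2**(1 - k)*(k + 1)*factorial(k + 2)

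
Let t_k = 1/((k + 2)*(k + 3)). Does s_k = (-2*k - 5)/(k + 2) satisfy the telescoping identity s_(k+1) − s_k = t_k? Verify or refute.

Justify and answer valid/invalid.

s_(k+1) = (-2*k - 7)/(k + 3)
s_(k+1) − s_k = 1/(k**2 + 5*k + 6)
(s_(k+1) − s_k) − t_k = 0

valid; difference matches t_k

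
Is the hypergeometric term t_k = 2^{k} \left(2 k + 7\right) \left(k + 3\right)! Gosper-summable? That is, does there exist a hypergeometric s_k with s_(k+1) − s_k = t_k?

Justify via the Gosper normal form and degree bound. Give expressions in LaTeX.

Step 1: r(k) = 2*(k + 4)*(2*k + 9)/(2*k + 7).
So A=2*k + 8 and B=1, with C=k + 7/2.
f must satisfy (2*k + 8)·f(k+1) − (1)·f(k) = k + 7/2.
Bound: deg f ≤ 0.
Solving with deg f ≤ 0: f(k) = 1/2.
R(k) = B(k−1)·f(k)/C(k) = 1/(2*k + 7); s_k = R·t_k = 2**k*factorial(k + 3).
Check: Δs_k = 2**k*(2*k + 7)*factorial(k + 3). ✓

Yes. s_k = 2^{k} \left(k + 3\right)!.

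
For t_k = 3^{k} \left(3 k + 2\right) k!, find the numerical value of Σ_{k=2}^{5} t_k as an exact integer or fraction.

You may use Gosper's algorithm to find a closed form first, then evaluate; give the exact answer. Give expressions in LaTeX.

Compute t_(k+1)/t_k: get 3*(k + 1)*(3*k + 5)/(3*k + 2).
Factor: A=3*k + 3; B=1; C=k + 2/3.
f must satisfy (3*k + 3)·f(k+1) − (1)·f(k) = k + 2/3.
Bound: deg f ≤ 0.
A polynomial solution: f(k) = 1/3.
Then R = B(k−1)f/C = 1/(3*k + 2), so s_k = R(k)·t_k = 3**k*factorial(k).
Check: Δs_k = 3**k*(3*k + 2)*factorial(k). ✓
Telescoping: Σ = s_(6) − s_(2) = 524880 − (18) = 524862.

Σ = 524862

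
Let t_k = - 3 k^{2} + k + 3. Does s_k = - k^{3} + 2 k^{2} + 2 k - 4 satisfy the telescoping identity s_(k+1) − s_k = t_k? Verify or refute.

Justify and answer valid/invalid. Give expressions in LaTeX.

s_(k+1) = -k**3 - k**2 + 3*k - 1
s_(k+1) − s_k = -3*k**2 + k + 3
(s_(k+1) − s_k) − t_k = 0

valid; difference matches t_k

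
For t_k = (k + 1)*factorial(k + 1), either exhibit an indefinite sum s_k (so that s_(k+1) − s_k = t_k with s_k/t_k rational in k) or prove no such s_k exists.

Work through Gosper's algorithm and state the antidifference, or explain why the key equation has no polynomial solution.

Step 1: r(k) = (k + 2)**2/(k + 1).
Factor: A=k + 2; B=1; C=k + 1.
f must satisfy (k + 2)·f(k+1) − (1)·f(k) = k + 1.
Degrees (1,0,1) ⇒ d ≤ 0.
A polynomial solution: f(k) = 1.
Then R = B(k−1)f/C = 1/(k + 1), so s_k = R(k)·t_k = factorial(k + 1).
Δs = (k + 1)*factorial(k + 1), as required.

s_k = factorial(k + 1)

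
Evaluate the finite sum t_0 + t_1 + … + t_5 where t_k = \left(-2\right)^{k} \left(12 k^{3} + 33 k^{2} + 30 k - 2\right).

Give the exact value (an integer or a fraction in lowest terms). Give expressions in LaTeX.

Ratio r(k) = 2*(-12*k**3 - 69*k**2 - 132*k - 73)/(12*k**3 + 33*k**2 + 30*k - 2).
Take A(k)=-2, B(k)=1, C(k)=k**3 + 11*k**2/4 + 5*k/2 - 1/6.
f must satisfy (-2)·f(k+1) − (1)·f(k) = k**3 + 11*k**2/4 + 5*k/2 - 1/6.
From deg A=0, deg B=0, deg C=3: d=3.
Solve for f: f(k) = -(4*k**3 + 3*k**2 - 2*k - 4)/12 (degree 3 ≤ 3).
So s_k = (B(k−1)f/C)·t_k = (-(4*k**3 + 3*k**2 - 2*k - 4)/(12*k**3 + 33*k**2 + 30*k - 2))·t_k = (-2)**k*(-4*k**3 - 3*k**2 + 2*k + 4).
Check: Δs_k = (-2)**k*(12*k**3 + 33*k**2 + 30*k - 2). ✓
Σ_(k=0)^(5) t_k = s_(6) − s_(0) = -61184 − (4) = -61188.

Σ = -61188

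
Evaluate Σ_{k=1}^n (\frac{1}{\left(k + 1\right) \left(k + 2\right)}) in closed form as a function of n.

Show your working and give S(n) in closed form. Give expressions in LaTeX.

S(n) = \frac{n}{2 \left(n + 2\right)}

t_(k+1)/t_k = (k + 1)/(k + 3).
Gosper form: A/B · C(k+1)/C(k) with A=k + 1, B=k + 3, C=1.
Solve (k + 1)·f(k+1) − (k + 2)·f(k) = 1.
Bound: deg f ≤ 1.
Solve for f: f(k) = k (degree 1 ≤ 1).
So s_k = (B(k−1)f/C)·t_k = (k*(k + 2))·t_k = k/(k + 1).
Δs = 1/(k**2 + 3*k + 2), as required.
Evaluate: s_(n+1) = (n + 1)/(n + 2); subtract s_(1) = 1/2 ⇒ S(n) = n/(2*(n + 2)).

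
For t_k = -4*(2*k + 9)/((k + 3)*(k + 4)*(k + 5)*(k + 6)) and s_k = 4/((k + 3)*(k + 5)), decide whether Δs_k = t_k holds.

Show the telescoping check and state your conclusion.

Valid — Δs_k = t_k.

s_(k+1) = 4/((k + 4)*(k + 6))
s_(k+1) − s_k = 4*(-2*k - 9)/(k**4 + 18*k**3 + 119*k**2 + 342*k + 360)
(s_(k+1) − s_k) − t_k = 0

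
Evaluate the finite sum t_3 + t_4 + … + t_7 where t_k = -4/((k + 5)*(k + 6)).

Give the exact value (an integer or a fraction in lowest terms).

Σ = -5/26

Ratio r(k) = (k + 5)/(k + 7).
A = k + 5, B = k + 7, C = 1.
f must satisfy (k + 5)·f(k+1) − (k + 6)·f(k) = 1.
deg f ≤ 1 (via 1,1,0).
Coefficient equations give f(k) = k/5.
R(k) = B(k−1)·f(k)/C(k) = k*(k + 6)/5; s_k = R·t_k = -4*k/(5*k + 25).
Verify: -4/(k**2 + 11*k + 30) matches t_k.
Σ_(k=3)^(7) t_k = s_(8) − s_(3) = -32/65 − (-3/10) = -5/26.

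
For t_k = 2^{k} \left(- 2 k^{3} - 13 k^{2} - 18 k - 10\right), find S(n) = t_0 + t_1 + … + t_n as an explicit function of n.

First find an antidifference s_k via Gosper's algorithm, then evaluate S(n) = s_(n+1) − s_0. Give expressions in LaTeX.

r(k) = 2*(2*k**3 + 19*k**2 + 50*k + 43)/(2*k**3 + 13*k**2 + 18*k + 10) after simplifying.
Factor: A=2; B=1; C=k**3 + 13*k**2/2 + 9*k + 5.
Set up (2)·f(k+1) − (1)·f(k) − (k**3 + 13*k**2/2 + 9*k + 5) = 0.
deg f ≤ 3 (via 0,0,3).
Coefficient equations give f(k) = k*(2*k**2 + k + 2)/2.
Get s_k = R·t_k = 2**k*k*(-2*k**2 - k - 2) with R(k) = B(k−1)f(k)/C(k) = k*(2*k**2 + k + 2)/(2*k**3 + 13*k**2 + 18*k + 10).
Check: Δs_k = 2**k*(-2*k**3 - 13*k**2 - 18*k - 10). ✓
s_(n+1) = 2**(n + 1)*(-2*n**3 - 7*n**2 - 10*n - 5) and s_(0) = 0, so S(n) = 2**(n + 1)*(-2*n**3 - 7*n**2 - 10*n - 5).

S(n) = 2^{n + 1} \left(- 2 n^{3} - 7 n^{2} - 10 n - 5\right)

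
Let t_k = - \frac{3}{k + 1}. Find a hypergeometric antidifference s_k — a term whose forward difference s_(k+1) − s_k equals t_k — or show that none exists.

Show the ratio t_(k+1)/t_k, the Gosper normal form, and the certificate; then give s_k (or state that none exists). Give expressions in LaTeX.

no hypergeometric antidifference exists

Ratio r(k) = (k + 1)/(k + 2).
A = k + 1, B = k + 2, C = 1.
Solve (k + 1)·f(k+1) − (k + 1)·f(k) = 1.
From deg A=1, deg B=1, deg C=0: d=0.
f = c0 ⇒ A·f(k+1) − B(k−1)·f(k) − C = -1. The system {-1 = 0} is inconsistent; no antidifference.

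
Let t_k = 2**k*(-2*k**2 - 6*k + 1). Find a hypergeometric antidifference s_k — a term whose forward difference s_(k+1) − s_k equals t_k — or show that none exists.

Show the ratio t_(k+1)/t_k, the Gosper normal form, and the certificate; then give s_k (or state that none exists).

s_k = 2**k*(-2*k**2 + 2*k + 1)

Ratio r(k) = 2*(2*k**2 + 10*k + 7)/(2*k**2 + 6*k - 1).
So A=2 and B=1, with C=k**2 + 3*k - 1/2.
Key eq: (2)·f(k+1) = (1)·f(k) + (k**2 + 3*k - 1/2).
Degrees (0,0,2) ⇒ d ≤ 2.
Match coefficients ⇒ f(k) = (2*k**2 - 2*k - 1)/2.
Then R = B(k−1)f/C = (2*k**2 - 2*k - 1)/(2*k**2 + 6*k - 1), so s_k = R(k)·t_k = 2**k*(-2*k**2 + 2*k + 1).
Check: Δs_k = 2**k*(-2*k**2 - 6*k + 1). ✓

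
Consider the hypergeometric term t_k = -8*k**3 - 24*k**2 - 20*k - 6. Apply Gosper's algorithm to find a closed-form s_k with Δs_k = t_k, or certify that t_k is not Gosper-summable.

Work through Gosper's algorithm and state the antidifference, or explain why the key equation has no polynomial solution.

Ratio r(k) = (4*k**3 + 24*k**2 + 46*k + 29)/(4*k**3 + 12*k**2 + 10*k + 3).
Gosper form: A/B · C(k+1)/C(k) with A=1, B=1, C=k**3 + 3*k**2 + 5*k/2 + 3/4.
f must satisfy (1)·f(k+1) − (1)·f(k) = k**3 + 3*k**2 + 5*k/2 + 3/4.
deg f ≤ 4 (via 0,0,3).
Match coefficients ⇒ f(k) = k**3*(k + 2)/4.
Then R = B(k−1)f/C = k**3*(k + 2)/(4*k**3 + 12*k**2 + 10*k + 3), so s_k = R(k)·t_k = 2*k**3*(-k - 2).
Δs = -8*k**3 - 24*k**2 - 20*k - 6, as required.

s_k = 2*k**3*(-k - 2)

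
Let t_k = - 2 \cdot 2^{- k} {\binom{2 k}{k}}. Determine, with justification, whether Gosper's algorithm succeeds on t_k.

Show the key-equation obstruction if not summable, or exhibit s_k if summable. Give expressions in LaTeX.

No — negative degree bound, so no certificate f.

r(k) = (2*k + 1)/(k + 1) after simplifying.
Take A(k)=2*k + 1, B(k)=k + 1, C(k)=1.
Solve (2*k + 1)·f(k+1) − (k)·f(k) = 1.
Degrees (1,1,0) ⇒ d ≤ -1.
Negative degree bound (-1): no f exists, t_k not Gosper-summable.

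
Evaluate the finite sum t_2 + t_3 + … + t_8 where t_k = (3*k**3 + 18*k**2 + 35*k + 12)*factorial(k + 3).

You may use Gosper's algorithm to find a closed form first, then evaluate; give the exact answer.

The ratio is (3*k**4 + 39*k**3 + 188*k**2 + 388*k + 272)/(3*k**3 + 18*k**2 + 35*k + 12).
A = k + 4, B = 1, C = k**3 + 6*k**2 + 35*k/3 + 4.
f must satisfy (k + 4)·f(k+1) − (1)·f(k) = k**3 + 6*k**2 + 35*k/3 + 4.
From deg A=1, deg B=0, deg C=3: d=2.
Coefficient equations give f(k) = (3*k**2 + 3*k - 4)/3.
So s_k = (B(k−1)f/C)·t_k = ((3*k**2 + 3*k - 4)/(3*k**3 + 18*k**2 + 35*k + 12))·t_k = (3*k**2 + 3*k - 4)*factorial(k + 3).
Check: Δs_k = (3*k**3 + 18*k**2 + 35*k + 12)*factorial(k + 3). ✓
Evaluate s at k=9 and k=2: 127414425600 and 1680; difference 127414423920.

Σ = 127414423920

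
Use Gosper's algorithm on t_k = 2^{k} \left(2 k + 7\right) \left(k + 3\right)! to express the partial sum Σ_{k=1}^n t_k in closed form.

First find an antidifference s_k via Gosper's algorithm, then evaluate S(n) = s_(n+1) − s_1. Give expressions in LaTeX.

t_(k+1)/t_k = 2*(k + 4)*(2*k + 9)/(2*k + 7).
So A=2*k + 8 and B=1, with C=k + 7/2.
Set up (2*k + 8)·f(k+1) − (1)·f(k) − (k + 7/2) = 0.
deg f ≤ 0 (via 1,0,1).
A polynomial solution: f(k) = 1/2.
R(k) = B(k−1)·f(k)/C(k) = 1/(2*k + 7); s_k = R·t_k = 2**k*factorial(k + 3).
Verify: 2**k*(2*k + 7)*factorial(k + 3) matches t_k.
Telescope: S(n) = s_(n+1) − s_(1) = 2**(n + 1)*factorial(n + 4) − (48) = 2*2**n*factorial(n + 4) - 48.

S(n) = 2 \cdot 2^{n} \left(n + 4\right)! - 48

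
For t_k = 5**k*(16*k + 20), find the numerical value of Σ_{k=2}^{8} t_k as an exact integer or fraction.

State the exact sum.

The ratio is 5*(4*k + 9)/(4*k + 5).
Factor: A=5; B=1; C=k + 5/4.
f must satisfy (5)·f(k+1) − (1)·f(k) = k + 5/4.
Degrees (0,0,1) ⇒ d ≤ 1.
Coefficient equations give f(k) = k/4.
Get s_k = R·t_k = 4*5**k*k with R(k) = B(k−1)f(k)/C(k) = k/(4*k + 5).
Check: Δs_k = 5**k*(16*k + 20). ✓
Telescoping: Σ = s_(9) − s_(2) = 70312500 − (200) = 70312300.

Σ = 70312300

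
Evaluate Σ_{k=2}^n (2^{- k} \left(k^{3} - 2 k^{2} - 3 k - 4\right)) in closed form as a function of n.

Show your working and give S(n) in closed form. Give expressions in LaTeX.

t_(k+1)/t_k = (k**3 + k**2 - 4*k - 8)/(2*(k**3 - 2*k**2 - 3*k - 4)).
Factor: A=1/2; B=1; C=k**3 - 2*k**2 - 3*k - 4.
Set up (1/2)·f(k+1) − (1)·f(k) − (k**3 - 2*k**2 - 3*k - 4) = 0.
deg f ≤ 3 (via 0,0,3).
Match coefficients ⇒ f(k) = -2*k*(k**2 + k + 2).
So s_k = (B(k−1)f/C)·t_k = (-2*k*(k**2 + k + 2)/(k**3 - 2*k**2 - 3*k - 4))·t_k = 2**(1 - k)*k*(-k**2 - k - 2).
Verify: (k**3 - 2*k**2 - 3*k - 4)/2**k matches t_k.
s_(n+1) = (-n**3 - 4*n**2 - 7*n - 4)/2**n and s_(2) = -8, so S(n) = (2**(n + 3) - n**3 - 4*n**2 - 7*n - 4)/2**n.

S(n) = 2^{- n} \left(2^{n + 3} - n^{3} - 4 n^{2} - 7 n - 4\right)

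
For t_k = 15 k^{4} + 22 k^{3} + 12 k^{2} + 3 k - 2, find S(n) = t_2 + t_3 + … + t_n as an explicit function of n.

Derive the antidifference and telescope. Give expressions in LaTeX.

The ratio is (15*k**4 + 82*k**3 + 168*k**2 + 153*k + 50)/(15*k**4 + 22*k**3 + 12*k**2 + 3*k - 2).
Normal form (A,B,C) = (1, 1, k**4 + 22*k**3/15 + 4*k**2/5 + k/5 - 2/15).
f must satisfy (1)·f(k+1) − (1)·f(k) = k**4 + 22*k**3/15 + 4*k**2/5 + k/5 - 2/15.
Bound: deg f ≤ 5.
Coefficient equations give f(k) = k*(k + 1)*(3*k**3 - 5*k**2 + 3*k - 2)/15.
R(k) = B(k−1)·f(k)/C(k) = k*(3*k**3 - 5*k**2 + 3*k - 2)/(15*k**3 + 7*k**2 + 5*k - 2); s_k = R·t_k = k*(3*k**4 - 2*k**3 - 2*k**2 + k - 2).
Δs = 15*k**4 + 22*k**3 + 12*k**2 + 3*k - 2, as required.
Evaluate: s_(n+1) = 3*n**5 + 13*n**4 + 20*n**3 + 13*n**2 + n - 2; subtract s_(2) = 48 ⇒ S(n) = 3*n**5 + 13*n**4 + 20*n**3 + 13*n**2 + n - 50.

S(n) = 3 n^{5} + 13 n^{4} + 20 n^{3} + 13 n^{2} + n - 50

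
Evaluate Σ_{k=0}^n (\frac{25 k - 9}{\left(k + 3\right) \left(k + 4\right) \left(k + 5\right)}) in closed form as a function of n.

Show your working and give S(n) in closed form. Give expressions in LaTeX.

S(n) = \frac{11 n^{2} - n - 12}{4 \left(n^{2} + 9 n + 20\right)}

t_(k+1)/t_k = (k + 3)*(25*k + 16)/((k + 6)*(25*k - 9)).
Factor: A=k + 3; B=k + 6; C=k - 9/25.
Need (k + 3)·f(k+1) − (k + 5)·f(k) = k - 9/25.
deg f ≤ 2 (via 1,1,1).
A polynomial solution: f(k) = k*(11*k - 23)/100.
Then R = B(k−1)f/C = k*(k + 5)*(11*k - 23)/(4*(25*k - 9)), so s_k = R(k)·t_k = k*(11*k - 23)/(4*(k + 3)*(k + 4)).
s_(k+1) − s_k = (25*k - 9)/(k**3 + 12*k**2 + 47*k + 60) = t_k.
Σ_(k=0)^n t_k = s_(n+1) − s_(0) = ((11*n**2 - n - 12)/(4*(n**2 + 9*n + 20))) − (0), i.e. (11*n**2 - n - 12)/(4*(n**2 + 9*n + 20)).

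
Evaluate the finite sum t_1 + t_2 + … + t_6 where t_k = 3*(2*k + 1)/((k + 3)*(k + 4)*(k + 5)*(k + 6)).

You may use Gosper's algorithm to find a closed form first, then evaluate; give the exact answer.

Σ = 13/330

Compute t_(k+1)/t_k: get (k + 3)*(2*k + 3)/((k + 7)*(2*k + 1)).
So A=k + 3 and B=k + 7, with C=k + 1/2.
Key eq: (k + 3)·f(k+1) = (k + 6)·f(k) + (k + 1/2).
Degrees (1,1,1) ⇒ d ≤ 3.
A polynomial solution: f(k) = k*(k**2 + 12*k + 2)/90.
Certificate R = B(k−1)f/C = k*(k + 6)*(k**2 + 12*k + 2)/(45*(2*k + 1)) gives s_k = k*(k**2 + 12*k + 2)/(15*(k + 3)*(k + 4)*(k + 5)).
Check: Δs_k = 3*(2*k + 1)/(k**4 + 18*k**3 + 119*k**2 + 342*k + 360). ✓
Σ_(k=1)^(6) t_k = s_(7) − s_(1) = 21/440 − (1/120) = 13/330.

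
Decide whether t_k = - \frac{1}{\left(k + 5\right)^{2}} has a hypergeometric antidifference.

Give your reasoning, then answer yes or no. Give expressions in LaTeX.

No — the linear system for f has no solution.

r(k) = (k + 5)**2/(k + 6)**2 after simplifying.
A = k**2 + 10*k + 25, B = k**2 + 12*k + 36, C = 1.
Need (k**2 + 10*k + 25)·f(k+1) − (k**2 + 10*k + 25)·f(k) = 1.
From deg A=2, deg B=2, deg C=0: d=0.
f = c0 ⇒ A·f(k+1) − B(k−1)·f(k) − C = -1. The system {-1 = 0} is inconsistent; no antidifference.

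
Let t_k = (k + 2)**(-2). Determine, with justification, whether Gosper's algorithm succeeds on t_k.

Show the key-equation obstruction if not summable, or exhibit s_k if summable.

No; the coefficient equations for f are inconsistent.

Compute t_(k+1)/t_k: get (k + 2)**2/(k + 3)**2.
Gosper form: A/B · C(k+1)/C(k) with A=k**2 + 4*k + 4, B=k**2 + 6*k + 9, C=1.
Key eq: (k**2 + 4*k + 4)·f(k+1) = (k**2 + 4*k + 4)·f(k) + (1).
Degrees (2,2,0) ⇒ d ≤ 0.
f = c0 ⇒ A·f(k+1) − B(k−1)·f(k) − C = -1. The system {-1 = 0} is inconsistent; no antidifference.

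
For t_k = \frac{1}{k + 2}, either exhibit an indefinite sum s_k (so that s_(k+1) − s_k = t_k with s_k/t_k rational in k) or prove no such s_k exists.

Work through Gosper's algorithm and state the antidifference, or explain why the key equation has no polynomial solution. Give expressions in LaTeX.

none (Gosper's algorithm certifies no s_k)

Compute t_(k+1)/t_k: get (k + 2)/(k + 3).
So A=k + 2 and B=k + 3, with C=1.
Solve (k + 2)·f(k+1) − (k + 2)·f(k) = 1.
Bound: deg f ≤ 0.
f = c0 ⇒ A·f(k+1) − B(k−1)·f(k) − C = -1. The system {-1 = 0} is inconsistent; no antidifference.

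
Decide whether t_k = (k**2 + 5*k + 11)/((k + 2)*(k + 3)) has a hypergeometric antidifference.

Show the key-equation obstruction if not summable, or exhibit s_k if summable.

Step 1: r(k) = (k + 2)*(5*k + (k + 1)**2 + 16)/((k + 4)*(k**2 + 5*k + 11)).
Gosper form: A/B · C(k+1)/C(k) with A=k + 2, B=k + 4, C=k**2 + 5*k + 11.
Key eq: (k + 2)·f(k+1) = (k + 3)·f(k) + (k**2 + 5*k + 11).
Degrees (1,1,2) ⇒ d ≤ 2.
Solving with deg f ≤ 2: f(k) = k*(2*k + 9)/2.
R(k) = B(k−1)·f(k)/C(k) = k*(k + 3)*(2*k + 9)/(2*(k**2 + 5*k + 11)); s_k = R·t_k = k*(2*k + 9)/(2*(k + 2)).
Check: Δs_k = (k**2 + 5*k + 11)/(k**2 + 5*k + 6). ✓

Yes. s_k = k*(2*k + 9)/(2*(k + 2)).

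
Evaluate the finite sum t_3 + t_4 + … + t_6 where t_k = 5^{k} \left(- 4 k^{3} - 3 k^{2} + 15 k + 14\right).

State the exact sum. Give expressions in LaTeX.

Σ = -15234500

r(k) = 5*(4*k**3 + 15*k**2 + 3*k - 22)/(4*k**3 + 3*k**2 - 15*k - 14) after simplifying.
So A=5 and B=1, with C=k**3 + 3*k**2/4 - 15*k/4 - 7/2.
Solve (5)·f(k+1) − (1)·f(k) = k**3 + 3*k**2/4 - 15*k/4 - 7/2.
d = 3 from the (0,0,3) case.
Solve for f: f(k) = (k**3 - 3*k**2 - 1)/4 (degree 3 ≤ 3).
Certificate R = B(k−1)f/C = (k**3 - 3*k**2 - 1)/((k - 2)*(k + 1)*(4*k + 7)) gives s_k = 5**k*(-k**3 + 3*k**2 + 1).
s_(k+1) − s_k = 5**k*(-4*k**3 - 3*k**2 + 15*k + 14) = t_k.
Σ_(k=3)^(6) t_k = s_(7) − s_(3) = -15234375 − (125) = -15234500.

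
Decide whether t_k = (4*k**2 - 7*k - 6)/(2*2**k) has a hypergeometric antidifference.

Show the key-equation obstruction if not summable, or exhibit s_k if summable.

Yes. s_k = (-4*k**2 - k + 1)/2**k.

t_(k+1)/t_k = (4*k**2 + k - 9)/(2*(4*k**2 - 7*k - 6)).
Factor: A=1/2; B=1; C=k**2 - 7*k/4 - 3/2.
Need (1/2)·f(k+1) − (1)·f(k) = k**2 - 7*k/4 - 3/2.
Degrees (0,0,2) ⇒ d ≤ 2.
Solving with deg f ≤ 2: f(k) = -(4*k**2 + k - 1)/2.
Certificate R = B(k−1)f/C = -2*(4*k**2 + k - 1)/(4*k**2 - 7*k - 6) gives s_k = (-4*k**2 - k + 1)/2**k.
Check: Δs_k = (4*k**2 - 7*k - 6)/(2*2**k). ✓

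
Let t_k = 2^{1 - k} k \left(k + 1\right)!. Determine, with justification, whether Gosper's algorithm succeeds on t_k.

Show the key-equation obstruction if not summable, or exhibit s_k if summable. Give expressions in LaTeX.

Compute t_(k+1)/t_k: get (k + 1)*(k + 2)/(2*k).
Gosper form: A/B · C(k+1)/C(k) with A=k/2 + 1, B=1, C=k.
Set up (k/2 + 1)·f(k+1) − (1)·f(k) − (k) = 0.
From deg A=1, deg B=0, deg C=1: d=0.
Solving with deg f ≤ 0: f(k) = 2.
So s_k = (B(k−1)f/C)·t_k = (2/k)·t_k = 2**(2 - k)*factorial(k + 1).
s_(k+1) − s_k = 2**(1 - k)*k*factorial(k + 1) = t_k.

Yes. s_k = 2^{2 - k} \left(k + 1\right)!.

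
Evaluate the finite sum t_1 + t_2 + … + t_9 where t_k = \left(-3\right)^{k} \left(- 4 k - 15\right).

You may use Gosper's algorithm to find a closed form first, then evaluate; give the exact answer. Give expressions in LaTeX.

Σ = 767649

t_(k+1)/t_k = 3*(-4*k - 19)/(4*k + 15).
A = -3, B = 1, C = k + 15/4.
Key eq: (-3)·f(k+1) = (1)·f(k) + (k + 15/4).
Bound: deg f ≤ 1.
Solving with deg f ≤ 1: f(k) = -(k + 3)/4.
R(k) = B(k−1)·f(k)/C(k) = -(k + 3)/(4*k + 15); s_k = R·t_k = (-3)**k*(k + 3).
Verify: (-3)**k*(-4*k - 15) matches t_k.
Telescoping: Σ = s_(10) − s_(1) = 767637 − (-12) = 767649.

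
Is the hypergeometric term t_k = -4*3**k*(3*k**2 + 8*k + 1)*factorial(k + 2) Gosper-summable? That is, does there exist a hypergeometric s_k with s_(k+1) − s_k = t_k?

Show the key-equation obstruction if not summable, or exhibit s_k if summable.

r(k) = 3*(3*k**3 + 23*k**2 + 54*k + 36)/(3*k**2 + 8*k + 1) after simplifying.
Take A(k)=3*k + 9, B(k)=1, C(k)=k**2 + 8*k/3 + 1/3.
Set up (3*k + 9)·f(k+1) − (1)·f(k) − (k**2 + 8*k/3 + 1/3) = 0.
From deg A=1, deg B=0, deg C=2: d=1.
A polynomial solution: f(k) = (k - 1)/3.
R(k) = B(k−1)·f(k)/C(k) = (k - 1)/(3*k**2 + 8*k + 1); s_k = R·t_k = -4*3**k*(k - 1)*factorial(k + 2).
Check: Δs_k = -4*3**k*(3*k**2 + 8*k + 1)*factorial(k + 2). ✓

Yes. s_k = -4*3**k*(k - 1)*factorial(k + 2).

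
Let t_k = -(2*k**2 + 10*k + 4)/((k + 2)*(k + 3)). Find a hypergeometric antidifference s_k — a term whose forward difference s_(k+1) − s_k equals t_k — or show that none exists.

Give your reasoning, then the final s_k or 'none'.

s_k = -2*k**2/(k + 2)

r(k) = (k + 2)*(5*k + (k + 1)**2 + 7)/((k + 4)*(k**2 + 5*k + 2)) after simplifying.
Gosper form: A/B · C(k+1)/C(k) with A=k + 2, B=k + 4, C=k**2 + 5*k + 2.
Key eq: (k + 2)·f(k+1) = (k + 3)·f(k) + (k**2 + 5*k + 2).
Degrees (1,1,2) ⇒ d ≤ 2.
Solving with deg f ≤ 2: f(k) = k**2.
Get s_k = R·t_k = -2*k**2/(k + 2) with R(k) = B(k−1)f(k)/C(k) = k**2*(k + 3)/(k**2 + 5*k + 2).
Δs = 2*(-k**2 - 5*k - 2)/(k**2 + 5*k + 6), as required.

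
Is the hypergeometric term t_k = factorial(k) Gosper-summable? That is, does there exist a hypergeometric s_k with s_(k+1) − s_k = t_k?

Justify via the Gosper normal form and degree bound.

Step 1: r(k) = k + 1.
A = k + 1, B = 1, C = 1.
Solve (k + 1)·f(k+1) − (1)·f(k) = 1.
deg f ≤ -1 (via 1,0,0).
Negative degree bound (-1): no f exists, t_k not Gosper-summable.

No; the degree bound rules out any f.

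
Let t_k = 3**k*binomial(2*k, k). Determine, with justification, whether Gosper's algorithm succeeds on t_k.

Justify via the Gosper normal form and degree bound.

Step 1: r(k) = 6*(2*k + 1)/(k + 1).
Gosper form: A/B · C(k+1)/C(k) with A=12*k + 6, B=k + 1, C=1.
Key eq: (12*k + 6)·f(k+1) = (k)·f(k) + (1).
From deg A=1, deg B=1, deg C=0: d=-1.
Bound -1 < 0, so the key equation has no polynomial solution.

No. Not Gosper-summable.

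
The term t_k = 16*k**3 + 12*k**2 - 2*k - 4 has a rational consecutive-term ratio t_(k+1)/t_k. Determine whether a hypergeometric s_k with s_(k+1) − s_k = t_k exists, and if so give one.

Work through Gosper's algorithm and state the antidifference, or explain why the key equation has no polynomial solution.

s_k = k*(4*k**3 - 4*k**2 - 3*k - 1)

Compute t_(k+1)/t_k: get (8*k**3 + 30*k**2 + 35*k + 11)/(8*k**3 + 6*k**2 - k - 2).
Normal form (A,B,C) = (1, 1, k**3 + 3*k**2/4 - k/8 - 1/4).
Solve (1)·f(k+1) − (1)·f(k) = k**3 + 3*k**2/4 - k/8 - 1/4.
Bound: deg f ≤ 4.
Solve for f: f(k) = k*(4*k**3 - 4*k**2 - 3*k - 1)/16 (degree 4 ≤ 4).
So s_k = (B(k−1)f/C)·t_k = (k*(4*k**3 - 4*k**2 - 3*k - 1)/(2*(2*k - 1)*(4*k**2 + 5*k + 2)))·t_k = k*(4*k**3 - 4*k**2 - 3*k - 1).
Verify: 16*k**3 + 12*k**2 - 2*k - 4 matches t_k.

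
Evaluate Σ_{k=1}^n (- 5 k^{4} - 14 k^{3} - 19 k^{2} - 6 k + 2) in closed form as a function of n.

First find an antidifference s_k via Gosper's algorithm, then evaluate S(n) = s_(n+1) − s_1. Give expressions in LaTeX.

r(k) = (5*k**4 + 34*k**3 + 91*k**2 + 106*k + 42)/(5*k**4 + 14*k**3 + 19*k**2 + 6*k - 2) after simplifying.
Gosper form: A/B · C(k+1)/C(k) with A=1, B=1, C=k**4 + 14*k**3/5 + 19*k**2/5 + 6*k/5 - 2/5.
Need (1)·f(k+1) − (1)·f(k) = k**4 + 14*k**3/5 + 19*k**2/5 + 6*k/5 - 2/5.
deg f ≤ 5 (via 0,0,4).
Solving with deg f ≤ 5: f(k) = k*(k**4 + k**3 + k**2 - 3*k - 2)/5.
Then R = B(k−1)f/C = k*(k**4 + k**3 + k**2 - 3*k - 2)/(5*k**4 + 14*k**3 + 19*k**2 + 6*k - 2), so s_k = R(k)·t_k = k*(-k**4 - k**3 - k**2 + 3*k + 2).
s_(k+1) − s_k = -5*k**4 - 14*k**3 - 19*k**2 - 6*k + 2 = t_k.
s_(n+1) = -n**5 - 6*n**4 - 15*n**3 - 16*n**2 - 4*n + 2 and s_(1) = 2, so S(n) = n*(-n**4 - 6*n**3 - 15*n**2 - 16*n - 4).

S(n) = n \left(- n^{4} - 6 n^{3} - 15 n^{2} - 16 n - 4\right)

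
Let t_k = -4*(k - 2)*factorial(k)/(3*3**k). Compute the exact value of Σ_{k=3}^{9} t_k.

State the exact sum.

Ratio r(k) = (k**2 - 1)/(3*(k - 2)).
A = k/3 + 1/3, B = 1, C = k - 2.
Key eq: (k/3 + 1/3)·f(k+1) = (1)·f(k) + (k - 2).
deg f ≤ 0 (via 1,0,1).
Match coefficients ⇒ f(k) = 3.
Then R = B(k−1)f/C = 3/(k - 2), so s_k = R(k)·t_k = -4*factorial(k)/3**k.
Check: Δs_k = -4*(k - 2)*factorial(k)/(3*3**k). ✓
Sum = s_(10) − s_(3); s_(10) = -179200/729, s_(3) = -8/9 ⇒ -178552/729.

Σ = -178552/729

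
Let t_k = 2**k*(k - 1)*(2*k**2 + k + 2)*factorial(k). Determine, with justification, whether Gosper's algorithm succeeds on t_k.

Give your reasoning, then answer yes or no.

Yes. s_k = 2**k*(k - 2)*(k - 1)*factorial(k).

The ratio is 2*k*(k + 1)*(k + 2*(k + 1)**2 + 3)/((k - 1)*(2*k**2 + k + 2)).
So A=2*k + 2 and B=1, with C=k**3 - k**2/2 + k/2 - 1.
Set up (2*k + 2)·f(k+1) − (1)·f(k) − (k**3 - k**2/2 + k/2 - 1) = 0.
d = 2 from the (1,0,3) case.
Solve for f: f(k) = (k - 2)*(k - 1)/2 (degree 2 ≤ 2).
Then R = B(k−1)f/C = (k - 2)/(2*k**2 + k + 2), so s_k = R(k)·t_k = 2**k*(k - 2)*(k - 1)*factorial(k).
Verify: 2**k*(k - 1)*(2*k**2 + k + 2)*factorial(k) matches t_k.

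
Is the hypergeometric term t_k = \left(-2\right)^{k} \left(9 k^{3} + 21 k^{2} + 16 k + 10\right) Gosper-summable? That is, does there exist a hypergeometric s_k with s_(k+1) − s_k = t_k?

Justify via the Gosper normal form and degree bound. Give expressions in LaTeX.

The ratio is 2*(-9*k**3 - 48*k**2 - 85*k - 56)/(9*k**3 + 21*k**2 + 16*k + 10).
Gosper form: A/B · C(k+1)/C(k) with A=-2, B=1, C=k**3 + 7*k**2/3 + 16*k/9 + 10/9.
Key eq: (-2)·f(k+1) = (1)·f(k) + (k**3 + 7*k**2/3 + 16*k/9 + 10/9).
deg f ≤ 3 (via 0,0,3).
Solve for f: f(k) = -(3*k**3 + k**2 - 2*k + 2)/9 (degree 3 ≤ 3).
R(k) = B(k−1)·f(k)/C(k) = -(3*k**3 + k**2 - 2*k + 2)/((3*k + 5)*(3*k**2 + 2*k + 2)); s_k = R·t_k = (-2)**k*(-3*k**3 - k**2 + 2*k - 2).
s_(k+1) − s_k = (-2)**k*(9*k**3 + 21*k**2 + 16*k + 10) = t_k.

Yes. s_k = \left(-2\right)^{k} \left(- 3 k^{3} - k^{2} + 2 k - 2\right).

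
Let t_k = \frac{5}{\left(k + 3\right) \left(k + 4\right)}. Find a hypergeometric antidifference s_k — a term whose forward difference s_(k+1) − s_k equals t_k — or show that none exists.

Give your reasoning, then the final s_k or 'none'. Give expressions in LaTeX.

Compute t_(k+1)/t_k: get (k + 3)/(k + 5).
So A=k + 3 and B=k + 5, with C=1.
Set up (k + 3)·f(k+1) − (k + 4)·f(k) − (1) = 0.
From deg A=1, deg B=1, deg C=0: d=1.
Solving with deg f ≤ 1: f(k) = k/3.
R(k) = B(k−1)·f(k)/C(k) = k*(k + 4)/3; s_k = R·t_k = 5*k/(3*(k + 3)).
s_(k+1) − s_k = 5/(k**2 + 7*k + 12) = t_k.

s_k = \frac{5 k}{3 \left(k + 3\right)}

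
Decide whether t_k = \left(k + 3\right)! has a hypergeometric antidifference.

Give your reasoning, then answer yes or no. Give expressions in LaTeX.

Ratio r(k) = k + 4.
So A=k + 4 and B=1, with C=1.
f must satisfy (k + 4)·f(k+1) − (1)·f(k) = 1.
Degrees (1,0,0) ⇒ d ≤ -1.
deg f ≤ -1 is impossible — no certificate.

No — negative degree bound, so no certificate f.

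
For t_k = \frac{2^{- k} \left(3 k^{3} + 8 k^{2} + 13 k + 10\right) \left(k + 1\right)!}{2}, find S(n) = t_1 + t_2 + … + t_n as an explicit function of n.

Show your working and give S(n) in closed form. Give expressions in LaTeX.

S(n) = 2^{- n - 1} \left(- 2^{n + 1} + 3 n^{4} n! + 17 n^{3} n! + 31 n^{2} n! + 19 n n! + 2 n!\right)

Compute t_(k+1)/t_k: get (3*k**4 + 23*k**3 + 72*k**2 + 110*k + 68)/(2*(3*k**3 + 8*k**2 + 13*k + 10)).
Normal form (A,B,C) = (k/2 + 1, 1, k**3 + 8*k**2/3 + 13*k/3 + 10/3).
Set up (k/2 + 1)·f(k+1) − (1)·f(k) − (k**3 + 8*k**2/3 + 13*k/3 + 10/3) = 0.
deg f ≤ 2 (via 1,0,3).
A polynomial solution: f(k) = 2*(3*k**2 + 2*k - 4)/3.
Certificate R = B(k−1)f/C = 2*(3*k**2 + 2*k - 4)/(3*k**3 + 8*k**2 + 13*k + 10) gives s_k = (3*k**2 + 2*k - 4)*factorial(k + 1)/2**k.
Verify: (3*k**3 + 8*k**2 + 13*k + 10)*factorial(k + 1)/(2*2**k) matches t_k.
Telescope: S(n) = s_(n+1) − s_(1) = 2**(-n - 1)*(3*n**2 + 8*n + 1)*factorial(n + 2) − (1) = 2**(-n - 1)*(-2**(n + 1) + 3*n**4*factorial(n) + 17*n**3*factorial(n) + 31*n**2*factorial(n) + 19*n*factorial(n) + 2*factorial(n)).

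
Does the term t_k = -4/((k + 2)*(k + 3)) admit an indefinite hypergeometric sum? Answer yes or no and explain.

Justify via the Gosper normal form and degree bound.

Yes. s_k = -2*k/(k + 2).

The ratio is (k + 2)/(k + 4).
Take A(k)=k + 2, B(k)=k + 4, C(k)=1.
f must satisfy (k + 2)·f(k+1) − (k + 3)·f(k) = 1.
d = 1 from the (1,1,0) case.
Match coefficients ⇒ f(k) = k/2.
R(k) = B(k−1)·f(k)/C(k) = k*(k + 3)/2; s_k = R·t_k = -2*k/(k + 2).
Verify: -4/(k**2 + 5*k + 6) matches t_k.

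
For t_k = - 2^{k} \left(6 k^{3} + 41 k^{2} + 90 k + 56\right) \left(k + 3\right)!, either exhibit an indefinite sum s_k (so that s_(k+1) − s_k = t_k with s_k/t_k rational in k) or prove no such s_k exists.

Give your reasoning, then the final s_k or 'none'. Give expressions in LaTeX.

s_k = - 2^{k} k \left(3 k + 4\right) \left(k + 3\right)!

r(k) = 2*(6*k**4 + 83*k**3 + 426*k**2 + 953*k + 772)/(6*k**3 + 41*k**2 + 90*k + 56) after simplifying.
Normal form (A,B,C) = (2*k + 8, 1, k**3 + 41*k**2/6 + 15*k + 28/3).
Key eq: (2*k + 8)·f(k+1) = (1)·f(k) + (k**3 + 41*k**2/6 + 15*k + 28/3).
From deg A=1, deg B=0, deg C=3: d=2.
Match coefficients ⇒ f(k) = k*(3*k + 4)/6.
Certificate R = B(k−1)f/C = k*(3*k + 4)/(6*k**3 + 41*k**2 + 90*k + 56) gives s_k = -2**k*k*(3*k + 4)*factorial(k + 3).
Check: Δs_k = -2**k*(6*k**3 + 41*k**2 + 90*k + 56)*factorial(k + 3). ✓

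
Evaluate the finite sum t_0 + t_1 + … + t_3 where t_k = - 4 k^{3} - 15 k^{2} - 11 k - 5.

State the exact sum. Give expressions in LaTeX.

The ratio is (4*k**3 + 27*k**2 + 53*k + 35)/(4*k**3 + 15*k**2 + 11*k + 5).
Factor: A=1; B=1; C=k**3 + 15*k**2/4 + 11*k/4 + 5/4.
Solve (1)·f(k+1) − (1)·f(k) = k**3 + 15*k**2/4 + 11*k/4 + 5/4.
deg f ≤ 4 (via 0,0,3).
Match coefficients ⇒ f(k) = k*(k**3 + 3*k**2 - k + 2)/4.
So s_k = (B(k−1)f/C)·t_k = (k*(k**3 + 3*k**2 - k + 2)/(4*k**3 + 15*k**2 + 11*k + 5))·t_k = k*(-k**3 - 3*k**2 + k - 2).
Verify: -4*k**3 - 15*k**2 - 11*k - 5 matches t_k.
Telescoping: Σ = s_(4) − s_(0) = -440 − (0) = -440.

Σ = -440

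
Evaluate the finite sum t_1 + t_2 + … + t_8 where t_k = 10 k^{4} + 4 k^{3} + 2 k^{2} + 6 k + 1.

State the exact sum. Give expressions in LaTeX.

Σ = 93536

t_(k+1)/t_k = (10*k**4 + 44*k**3 + 74*k**2 + 62*k + 23)/(10*k**4 + 4*k**3 + 2*k**2 + 6*k + 1).
A = 1, B = 1, C = k**4 + 2*k**3/5 + k**2/5 + 3*k/5 + 1/10.
Set up (1)·f(k+1) − (1)·f(k) − (k**4 + 2*k**3/5 + k**2/5 + 3*k/5 + 1/10) = 0.
Bound: deg f ≤ 5.
Solving with deg f ≤ 5: f(k) = k*(2*k**4 - 4*k**3 + 2*k**2 + 3*k - 2)/10.
So s_k = (B(k−1)f/C)·t_k = (k*(2*k**4 - 4*k**3 + 2*k**2 + 3*k - 2)/(10*k**4 + 4*k**3 + 2*k**2 + 6*k + 1))·t_k = k*(2*k**4 - 4*k**3 + 2*k**2 + 3*k - 2).
Δs = 10*k**4 + 4*k**3 + 2*k**2 + 6*k + 1, as required.
Telescoping: Σ = s_(9) − s_(1) = 93537 − (1) = 93536.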